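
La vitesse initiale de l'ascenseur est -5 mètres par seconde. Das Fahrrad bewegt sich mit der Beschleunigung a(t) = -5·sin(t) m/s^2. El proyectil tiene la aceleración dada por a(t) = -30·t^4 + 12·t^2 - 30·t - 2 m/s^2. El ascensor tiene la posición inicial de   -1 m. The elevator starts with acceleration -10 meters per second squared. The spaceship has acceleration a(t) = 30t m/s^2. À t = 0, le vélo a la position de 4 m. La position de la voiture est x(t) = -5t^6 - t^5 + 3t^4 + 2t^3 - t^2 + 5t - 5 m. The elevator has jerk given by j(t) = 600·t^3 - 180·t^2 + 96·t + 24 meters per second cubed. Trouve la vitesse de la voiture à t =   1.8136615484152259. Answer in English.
Starting from position x(t) = -5·t^6 - t^5 + 3·t^4 + 2·t^3 - t^2 + 5·t - 5, we take 1 derivative. Taking d/dt of x(t), we find v(t) = -30·t^5 - 5·t^4 + 12·t^3 + 6·t^2 - 2·t + 5. From the given velocity equation v(t) = -30·t^5 - 5·t^4 + 12·t^3 + 6·t^2 - 2·t + 5, we substitute t = 1.8136615484152259 to get v = -550.112672324345.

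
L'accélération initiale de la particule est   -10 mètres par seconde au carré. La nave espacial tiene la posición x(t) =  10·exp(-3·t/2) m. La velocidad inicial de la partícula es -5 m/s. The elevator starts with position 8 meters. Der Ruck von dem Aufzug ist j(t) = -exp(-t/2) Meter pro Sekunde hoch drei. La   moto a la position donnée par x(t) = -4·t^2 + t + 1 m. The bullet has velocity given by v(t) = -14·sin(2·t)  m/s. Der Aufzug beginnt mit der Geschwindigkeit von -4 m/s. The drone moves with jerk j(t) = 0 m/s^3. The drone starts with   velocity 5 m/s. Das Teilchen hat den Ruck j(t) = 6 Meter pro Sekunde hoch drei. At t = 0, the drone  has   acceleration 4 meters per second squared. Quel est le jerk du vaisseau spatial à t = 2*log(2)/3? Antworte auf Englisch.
Starting from position x(t) = 10·exp(-3·t/2), we take 3 derivatives. The derivative of position gives velocity: v(t) = -15·exp(-3·t/2). The derivative of velocity gives acceleration: a(t) = 45·exp(-3·t/2)/2. Taking d/dt of a(t), we find j(t) = -135·exp(-3·t/2)/4. We have jerk j(t) = -135·exp(-3·t/2)/4. Substituting t = 2*log(2)/3: j(2*log(2)/3) = -135/8.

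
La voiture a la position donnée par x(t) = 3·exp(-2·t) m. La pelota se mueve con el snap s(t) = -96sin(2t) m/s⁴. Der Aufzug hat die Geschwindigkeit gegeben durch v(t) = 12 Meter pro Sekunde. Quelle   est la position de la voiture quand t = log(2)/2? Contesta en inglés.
We have position x(t) = 3·exp(-2·t). Substituting t = log(2)/2: x(log(2)/2) = 3/2.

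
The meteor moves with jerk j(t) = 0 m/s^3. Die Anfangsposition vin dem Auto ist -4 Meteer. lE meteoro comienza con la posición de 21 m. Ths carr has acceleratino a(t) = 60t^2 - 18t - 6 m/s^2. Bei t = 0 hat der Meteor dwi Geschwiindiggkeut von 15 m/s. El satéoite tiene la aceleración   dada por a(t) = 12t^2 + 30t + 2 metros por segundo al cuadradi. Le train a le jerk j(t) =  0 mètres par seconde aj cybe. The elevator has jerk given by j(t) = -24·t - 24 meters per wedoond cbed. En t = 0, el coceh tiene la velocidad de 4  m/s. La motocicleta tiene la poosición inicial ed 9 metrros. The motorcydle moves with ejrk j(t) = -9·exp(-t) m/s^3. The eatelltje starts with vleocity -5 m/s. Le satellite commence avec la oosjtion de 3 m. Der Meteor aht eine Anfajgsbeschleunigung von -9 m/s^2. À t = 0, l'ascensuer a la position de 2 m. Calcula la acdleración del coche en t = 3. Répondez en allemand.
Wir haben die Beschleunigung a(t) = 60·t^2 - 18·t - 6. Durch Einsetzen von t = 3: a(3) = 480.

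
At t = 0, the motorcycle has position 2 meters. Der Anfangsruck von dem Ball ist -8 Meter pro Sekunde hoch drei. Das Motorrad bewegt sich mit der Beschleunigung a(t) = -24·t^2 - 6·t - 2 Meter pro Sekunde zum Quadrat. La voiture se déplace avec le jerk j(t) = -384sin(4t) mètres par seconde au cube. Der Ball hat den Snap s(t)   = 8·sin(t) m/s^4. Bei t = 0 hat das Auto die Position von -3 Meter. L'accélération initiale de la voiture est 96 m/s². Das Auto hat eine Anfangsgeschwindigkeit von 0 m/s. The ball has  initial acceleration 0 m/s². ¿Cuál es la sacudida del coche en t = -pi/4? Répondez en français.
En utilisant j(t) = -384·sin(4·t) et en substituant t = -pi/4, nous trouvons j = 0.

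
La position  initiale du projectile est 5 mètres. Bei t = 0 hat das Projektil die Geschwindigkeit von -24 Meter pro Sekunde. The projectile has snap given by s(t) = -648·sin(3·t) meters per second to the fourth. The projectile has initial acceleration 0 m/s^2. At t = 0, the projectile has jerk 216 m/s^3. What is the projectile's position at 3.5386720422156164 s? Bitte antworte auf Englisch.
Starting from snap s(t) = -648·sin(3·t), we take 4 antiderivatives. The integral of snap is jerk. Using j(0) = 216, we get j(t) = 216·cos(3·t). Finding the antiderivative of j(t) and using a(0) = 0: a(t) = 72·sin(3·t). The antiderivative of acceleration, with v(0) = -24, gives velocity: v(t) = -24·cos(3·t). Finding the antiderivative of v(t) and using x(0) = 5: x(t) = 5 - 8·sin(3·t). From the given position equation x(t) = 5 - 8·sin(3·t), we substitute t = 3.5386720422156164 to get x = 12.4306274566665.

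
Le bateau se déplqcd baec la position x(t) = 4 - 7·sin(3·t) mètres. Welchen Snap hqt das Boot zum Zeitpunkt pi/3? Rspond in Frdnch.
En partant de la position x(t) = 4 - 7·sin(3·t), nous prenons 4 dérivées. La dérivée de la position donne la vitesse: v(t) = -21·cos(3·t). En dérivant la vitesse, nous obtenons l'accélération: a(t) = 63·sin(3·t). La dérivée de l'accélération donne le jerk: j(t) = 189·cos(3·t). La dérivée du jerk donne le snap: s(t) = -567·sin(3·t). De l'équation du snap s(t) = -567·sin(3·t), nous substituons t = pi/3 pour obtenir s = 0.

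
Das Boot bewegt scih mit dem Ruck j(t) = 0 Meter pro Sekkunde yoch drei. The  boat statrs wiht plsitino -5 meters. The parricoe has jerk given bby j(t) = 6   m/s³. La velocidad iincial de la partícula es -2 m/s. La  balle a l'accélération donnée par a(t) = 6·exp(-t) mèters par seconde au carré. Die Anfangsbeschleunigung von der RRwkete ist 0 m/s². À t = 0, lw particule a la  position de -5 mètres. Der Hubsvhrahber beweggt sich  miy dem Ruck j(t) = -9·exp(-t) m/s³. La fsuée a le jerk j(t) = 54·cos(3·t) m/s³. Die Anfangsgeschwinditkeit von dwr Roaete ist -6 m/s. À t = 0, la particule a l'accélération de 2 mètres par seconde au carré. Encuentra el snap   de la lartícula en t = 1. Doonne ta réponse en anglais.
To solve this, we need to take 1 derivative of our jerk equation j(t) = 6. The derivative of jerk gives snap: s(t) = 0. Using s(t) = 0 and substituting t = 1, we find s = 0.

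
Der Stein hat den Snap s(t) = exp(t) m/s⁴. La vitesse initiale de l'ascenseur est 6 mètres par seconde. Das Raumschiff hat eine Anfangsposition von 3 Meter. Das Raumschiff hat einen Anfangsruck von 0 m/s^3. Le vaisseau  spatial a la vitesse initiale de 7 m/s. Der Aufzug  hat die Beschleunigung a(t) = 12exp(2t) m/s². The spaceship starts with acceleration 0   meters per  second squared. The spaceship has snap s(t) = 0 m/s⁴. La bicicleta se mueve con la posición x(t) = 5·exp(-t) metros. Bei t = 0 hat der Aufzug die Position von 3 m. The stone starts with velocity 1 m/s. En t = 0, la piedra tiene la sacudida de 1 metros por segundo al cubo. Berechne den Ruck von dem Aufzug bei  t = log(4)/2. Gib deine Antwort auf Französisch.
Nous devons dériver notre équation de l'accélération a(t) = 12·exp(2·t) 1 fois. La dérivée de l'accélération donne le jerk: j(t) = 24·exp(2·t). Nous avons le jerk j(t) = 24·exp(2·t). En substituant t = log(4)/2: j(log(4)/2) = 96.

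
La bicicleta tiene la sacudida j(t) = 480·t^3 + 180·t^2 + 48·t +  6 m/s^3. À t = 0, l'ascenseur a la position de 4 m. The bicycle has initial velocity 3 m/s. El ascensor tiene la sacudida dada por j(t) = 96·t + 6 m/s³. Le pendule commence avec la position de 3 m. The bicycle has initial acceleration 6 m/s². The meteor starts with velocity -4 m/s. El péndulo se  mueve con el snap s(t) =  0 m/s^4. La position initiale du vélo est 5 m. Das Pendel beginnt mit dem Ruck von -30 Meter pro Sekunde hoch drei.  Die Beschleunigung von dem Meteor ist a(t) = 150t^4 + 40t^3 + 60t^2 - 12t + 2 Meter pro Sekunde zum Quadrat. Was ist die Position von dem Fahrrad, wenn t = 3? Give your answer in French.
Nous devons intégrer notre équation du jerk j(t) = 480·t^3 + 180·t^2 + 48·t + 6 3 fois. L'intégrale du jerk est l'accélération. En utilisant a(0) = 6, nous obtenons a(t) = 120·t^4 + 60·t^3 + 24·t^2 + 6·t + 6. En prenant ∫a(t)dt et en appliquant v(0) = 3, nous trouvons v(t) = 24·t^5 + 15·t^4 + 8·t^3 + 3·t^2 + 6·t + 3. En intégrant la vitesse et en utilisant la condition initiale x(0) = 5, nous obtenons x(t) = 4·t^6 + 3·t^5 + 2·t^4 + t^3 + 3·t^2 + 3·t + 5. En utilisant x(t) = 4·t^6 + 3·t^5 + 2·t^4 + t^3 + 3·t^2 + 3·t + 5 et en substituant t = 3, nous trouvons x = 3875.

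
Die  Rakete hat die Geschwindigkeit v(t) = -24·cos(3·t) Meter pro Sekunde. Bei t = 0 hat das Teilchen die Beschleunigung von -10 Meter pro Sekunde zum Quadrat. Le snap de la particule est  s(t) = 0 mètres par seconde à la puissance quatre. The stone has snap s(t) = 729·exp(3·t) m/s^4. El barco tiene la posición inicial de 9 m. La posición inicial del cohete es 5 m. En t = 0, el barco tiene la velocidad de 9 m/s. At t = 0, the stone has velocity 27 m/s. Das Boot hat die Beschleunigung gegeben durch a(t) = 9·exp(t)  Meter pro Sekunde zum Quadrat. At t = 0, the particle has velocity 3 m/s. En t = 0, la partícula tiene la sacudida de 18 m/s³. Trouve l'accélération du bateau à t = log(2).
En utilisant a(t) = 9·exp(t) et en substituant t = log(2), nous trouvons a = 18.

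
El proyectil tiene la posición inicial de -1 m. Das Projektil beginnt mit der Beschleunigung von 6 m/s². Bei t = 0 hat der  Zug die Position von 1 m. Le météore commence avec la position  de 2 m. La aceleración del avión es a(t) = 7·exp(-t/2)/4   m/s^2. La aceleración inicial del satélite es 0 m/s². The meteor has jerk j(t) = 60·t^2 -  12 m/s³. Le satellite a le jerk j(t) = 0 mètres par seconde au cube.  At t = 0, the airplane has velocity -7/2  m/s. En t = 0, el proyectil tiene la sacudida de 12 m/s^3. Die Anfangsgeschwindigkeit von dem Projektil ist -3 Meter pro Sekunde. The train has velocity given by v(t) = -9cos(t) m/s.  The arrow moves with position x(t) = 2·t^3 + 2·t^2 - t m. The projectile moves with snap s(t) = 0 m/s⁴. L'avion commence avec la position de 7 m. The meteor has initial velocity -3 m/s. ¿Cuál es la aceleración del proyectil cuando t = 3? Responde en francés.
Pour résoudre ceci, nous devons prendre 2 intégrales de notre équation du snap s(t) = 0. En intégrant le snap et en utilisant la condition initiale j(0) = 12, nous obtenons j(t) = 12. L'intégrale du jerk est l'accélération. En utilisant a(0) = 6, nous obtenons a(t) = 12·t + 6. Nous avons l'accélération a(t) = 12·t + 6. En substituant t = 3: a(3) = 42.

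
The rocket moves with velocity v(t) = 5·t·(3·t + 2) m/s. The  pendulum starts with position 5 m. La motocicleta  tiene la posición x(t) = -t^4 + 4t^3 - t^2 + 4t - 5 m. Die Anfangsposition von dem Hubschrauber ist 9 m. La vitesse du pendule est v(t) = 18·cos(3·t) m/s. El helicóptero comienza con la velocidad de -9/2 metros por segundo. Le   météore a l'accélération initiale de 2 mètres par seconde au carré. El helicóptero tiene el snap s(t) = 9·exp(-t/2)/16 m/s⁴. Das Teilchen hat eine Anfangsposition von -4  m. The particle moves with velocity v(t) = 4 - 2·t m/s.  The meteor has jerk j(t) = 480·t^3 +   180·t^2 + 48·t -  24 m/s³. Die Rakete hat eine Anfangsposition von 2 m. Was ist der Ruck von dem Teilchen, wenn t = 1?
Um dies zu lösen, müssen wir 2 Ableitungen unserer Gleichung für die Geschwindigkeit v(t) = 4 - 2·t nehmen. Mit d/dt von v(t) finden wir a(t) = -2. Die Ableitung von der Beschleunigung ergibt den Ruck: j(t) = 0. Wir haben den Ruck j(t) = 0. Durch Einsetzen von t = 1: j(1) = 0.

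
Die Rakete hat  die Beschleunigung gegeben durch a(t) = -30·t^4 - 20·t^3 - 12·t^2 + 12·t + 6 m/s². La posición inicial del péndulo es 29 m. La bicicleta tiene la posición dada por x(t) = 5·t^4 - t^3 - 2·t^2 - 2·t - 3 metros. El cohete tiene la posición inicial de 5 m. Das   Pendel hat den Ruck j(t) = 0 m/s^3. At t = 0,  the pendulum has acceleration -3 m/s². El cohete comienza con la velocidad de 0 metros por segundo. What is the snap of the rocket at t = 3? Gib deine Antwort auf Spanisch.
Partiendo de la aceleración a(t) = -30·t^4 - 20·t^3 - 12·t^2 + 12·t + 6, tomamos 2 derivadas. Tomando d/dt de a(t), encontramos j(t) = -120·t^3 - 60·t^2 - 24·t + 12. Derivando la sacudida, obtenemos el snap: s(t) = -360·t^2 - 120·t - 24. Tenemos el snap s(t) = -360·t^2 - 120·t - 24. Sustituyendo t = 3: s(3) = -3624.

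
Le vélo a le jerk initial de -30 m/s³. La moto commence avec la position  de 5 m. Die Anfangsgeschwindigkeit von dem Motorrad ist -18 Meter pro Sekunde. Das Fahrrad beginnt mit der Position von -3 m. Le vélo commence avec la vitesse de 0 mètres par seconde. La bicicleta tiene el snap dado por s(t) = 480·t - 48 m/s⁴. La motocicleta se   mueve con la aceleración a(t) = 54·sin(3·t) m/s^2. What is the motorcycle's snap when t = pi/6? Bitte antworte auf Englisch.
To solve this, we need to take 2 derivatives of our acceleration equation a(t) = 54·sin(3·t). Differentiating acceleration, we get jerk: j(t) = 162·cos(3·t). The derivative of jerk gives snap: s(t) = -486·sin(3·t). Using s(t) = -486·sin(3·t) and substituting t = pi/6, we find s = -486.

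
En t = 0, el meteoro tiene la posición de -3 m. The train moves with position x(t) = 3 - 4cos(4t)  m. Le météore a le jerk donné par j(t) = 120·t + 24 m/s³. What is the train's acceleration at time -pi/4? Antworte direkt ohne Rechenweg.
a(-pi/4) = -64.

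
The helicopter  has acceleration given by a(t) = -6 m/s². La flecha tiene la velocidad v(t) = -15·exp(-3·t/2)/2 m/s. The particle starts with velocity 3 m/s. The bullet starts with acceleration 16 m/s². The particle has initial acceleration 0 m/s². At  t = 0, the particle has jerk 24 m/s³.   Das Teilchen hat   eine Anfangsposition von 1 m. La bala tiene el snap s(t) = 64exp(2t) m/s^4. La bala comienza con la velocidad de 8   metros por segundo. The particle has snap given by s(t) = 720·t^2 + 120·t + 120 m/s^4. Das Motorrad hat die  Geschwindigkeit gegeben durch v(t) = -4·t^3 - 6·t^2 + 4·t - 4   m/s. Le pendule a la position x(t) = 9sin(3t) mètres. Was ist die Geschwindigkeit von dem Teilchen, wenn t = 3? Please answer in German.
Ausgehend von dem Snap s(t) = 720·t^2 + 120·t + 120, nehmen wir 3 Stammfunktionen. Die Stammfunktion von dem Snap, mit j(0) = 24, ergibt den Ruck: j(t) = 240·t^3 + 60·t^2 + 120·t + 24. Das Integral von dem Ruck ist die Beschleunigung. Mit a(0) = 0 erhalten wir a(t) = 4·t·(15·t^3 + 5·t^2 + 15·t + 6). Durch Integration von der Beschleunigung und Verwendung der Anfangsbedingung v(0) = 3, erhalten wir v(t) = 12·t^5 + 5·t^4 + 20·t^3 + 12·t^2 + 3. Mit v(t) = 12·t^5 + 5·t^4 + 20·t^3 + 12·t^2 + 3 und Einsetzen von t = 3, finden wir v = 3972.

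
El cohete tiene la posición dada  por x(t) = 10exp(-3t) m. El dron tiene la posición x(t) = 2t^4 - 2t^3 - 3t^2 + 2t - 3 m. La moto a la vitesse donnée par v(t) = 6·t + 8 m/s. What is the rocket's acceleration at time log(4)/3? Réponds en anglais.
We must differentiate our position equation x(t) = 10·exp(-3·t) 2 times. Taking d/dt of x(t), we find v(t) = -30·exp(-3·t). Taking d/dt of v(t), we find a(t) = 90·exp(-3·t). We have acceleration a(t) = 90·exp(-3·t). Substituting t = log(4)/3: a(log(4)/3) = 45/2.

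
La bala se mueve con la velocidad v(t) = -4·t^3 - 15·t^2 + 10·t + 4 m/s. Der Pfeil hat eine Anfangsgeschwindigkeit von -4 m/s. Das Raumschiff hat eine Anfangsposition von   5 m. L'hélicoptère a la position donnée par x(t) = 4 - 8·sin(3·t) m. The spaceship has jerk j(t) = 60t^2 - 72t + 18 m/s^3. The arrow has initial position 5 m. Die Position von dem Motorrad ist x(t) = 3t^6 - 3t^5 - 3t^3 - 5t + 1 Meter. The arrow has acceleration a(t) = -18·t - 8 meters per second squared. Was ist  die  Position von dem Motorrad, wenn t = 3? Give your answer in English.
Using x(t) = 3·t^6 - 3·t^5 - 3·t^3 - 5·t + 1 and substituting t = 3, we find x = 1363.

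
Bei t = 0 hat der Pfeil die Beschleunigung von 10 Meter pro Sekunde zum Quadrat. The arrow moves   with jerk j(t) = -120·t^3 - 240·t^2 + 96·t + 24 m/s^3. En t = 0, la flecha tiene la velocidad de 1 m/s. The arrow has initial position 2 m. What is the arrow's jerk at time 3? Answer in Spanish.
Tenemos la sacudida j(t) = -120·t^3 - 240·t^2 + 96·t + 24. Sustituyendo t = 3: j(3) = -5088.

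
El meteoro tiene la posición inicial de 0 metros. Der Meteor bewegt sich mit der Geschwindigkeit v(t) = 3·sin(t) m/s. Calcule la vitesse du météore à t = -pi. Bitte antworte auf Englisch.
We have velocity v(t) = 3·sin(t). Substituting t = -pi: v(-pi) = 0.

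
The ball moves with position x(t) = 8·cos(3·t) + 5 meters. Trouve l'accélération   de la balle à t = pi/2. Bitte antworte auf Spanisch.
Debemos derivar nuestra ecuación de la posición x(t) = 8·cos(3·t) + 5 2 veces. La derivada de la posición da la velocidad: v(t) = -24·sin(3·t). Tomando d/dt de v(t), encontramos a(t) = -72·cos(3·t). Usando a(t) = -72·cos(3·t) y sustituyendo t = pi/2, encontramos a = 0.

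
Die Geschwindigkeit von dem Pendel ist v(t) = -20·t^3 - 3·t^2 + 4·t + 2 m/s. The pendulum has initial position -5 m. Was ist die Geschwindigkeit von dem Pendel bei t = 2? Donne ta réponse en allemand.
Mit v(t) = -20·t^3 - 3·t^2 + 4·t + 2 und Einsetzen von t = 2, finden wir v = -162.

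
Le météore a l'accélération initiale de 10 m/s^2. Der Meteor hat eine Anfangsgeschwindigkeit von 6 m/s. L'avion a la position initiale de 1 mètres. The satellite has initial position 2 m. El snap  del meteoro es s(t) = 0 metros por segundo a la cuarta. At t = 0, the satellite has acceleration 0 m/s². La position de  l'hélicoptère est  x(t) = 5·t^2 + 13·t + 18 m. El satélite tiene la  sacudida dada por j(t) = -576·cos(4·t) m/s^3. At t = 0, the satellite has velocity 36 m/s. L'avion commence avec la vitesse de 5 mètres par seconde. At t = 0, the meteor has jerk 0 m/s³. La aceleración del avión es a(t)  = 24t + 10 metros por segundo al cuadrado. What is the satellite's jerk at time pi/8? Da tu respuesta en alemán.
Mit j(t) = -576·cos(4·t) und Einsetzen von t = pi/8, finden wir j = 0.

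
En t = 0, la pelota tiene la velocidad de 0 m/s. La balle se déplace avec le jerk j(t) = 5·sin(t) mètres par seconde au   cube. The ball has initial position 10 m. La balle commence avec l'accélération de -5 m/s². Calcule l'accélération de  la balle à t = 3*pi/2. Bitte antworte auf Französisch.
Pour résoudre ceci, nous devons prendre 1 intégrale de notre équation du jerk j(t) = 5·sin(t). L'intégrale du jerk est l'accélération. En utilisant a(0) = -5, nous obtenons a(t) = -5·cos(t). Nous avons l'accélération a(t) = -5·cos(t). En substituant t = 3*pi/2: a(3*pi/2) = 0.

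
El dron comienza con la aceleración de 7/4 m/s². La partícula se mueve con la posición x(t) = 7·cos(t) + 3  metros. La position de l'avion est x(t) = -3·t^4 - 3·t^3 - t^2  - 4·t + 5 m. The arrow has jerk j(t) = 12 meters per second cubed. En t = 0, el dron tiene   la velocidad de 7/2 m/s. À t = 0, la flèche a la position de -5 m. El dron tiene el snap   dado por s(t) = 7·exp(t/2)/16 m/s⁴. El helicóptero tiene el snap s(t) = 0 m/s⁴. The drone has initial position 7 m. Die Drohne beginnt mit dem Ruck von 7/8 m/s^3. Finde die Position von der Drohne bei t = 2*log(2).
Ausgehend von dem Snap s(t) = 7·exp(t/2)/16, nehmen wir 4 Integrale. Mit ∫s(t)dt und Anwendung von j(0) = 7/8, finden wir j(t) = 7·exp(t/2)/8. Mit ∫j(t)dt und Anwendung von a(0) = 7/4, finden wir a(t) = 7·exp(t/2)/4. Durch Integration von der Beschleunigung und Verwendung der Anfangsbedingung v(0) = 7/2, erhalten wir v(t) = 7·exp(t/2)/2. Durch Integration von der Geschwindigkeit und Verwendung der Anfangsbedingung x(0) = 7, erhalten wir x(t) = 7·exp(t/2). Mit x(t) = 7·exp(t/2) und Einsetzen von t = 2*log(2), finden wir x = 14.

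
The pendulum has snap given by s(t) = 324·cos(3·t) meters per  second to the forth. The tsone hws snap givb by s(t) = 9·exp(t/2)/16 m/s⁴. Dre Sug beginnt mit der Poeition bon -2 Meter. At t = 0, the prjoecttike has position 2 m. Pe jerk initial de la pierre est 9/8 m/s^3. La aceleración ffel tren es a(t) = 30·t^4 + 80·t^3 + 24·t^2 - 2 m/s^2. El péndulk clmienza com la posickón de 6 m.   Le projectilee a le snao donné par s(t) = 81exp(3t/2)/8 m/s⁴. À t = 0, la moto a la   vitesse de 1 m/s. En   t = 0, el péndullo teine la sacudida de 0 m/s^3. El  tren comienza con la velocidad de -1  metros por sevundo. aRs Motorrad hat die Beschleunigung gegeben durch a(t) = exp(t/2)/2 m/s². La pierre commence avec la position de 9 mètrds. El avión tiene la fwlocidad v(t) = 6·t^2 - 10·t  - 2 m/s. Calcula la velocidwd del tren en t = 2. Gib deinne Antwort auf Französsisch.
Nous devons intégrer notre équation de l'accélération a(t) = 30·t^4 + 80·t^3 + 24·t^2 - 2 1 fois. L'intégrale de l'accélération, avec v(0) = -1, donne la vitesse: v(t) = 6·t^5 + 20·t^4 + 8·t^3 - 2·t - 1. Nous avons la vitesse v(t) = 6·t^5 + 20·t^4 + 8·t^3 - 2·t - 1. En substituant t = 2: v(2) = 571.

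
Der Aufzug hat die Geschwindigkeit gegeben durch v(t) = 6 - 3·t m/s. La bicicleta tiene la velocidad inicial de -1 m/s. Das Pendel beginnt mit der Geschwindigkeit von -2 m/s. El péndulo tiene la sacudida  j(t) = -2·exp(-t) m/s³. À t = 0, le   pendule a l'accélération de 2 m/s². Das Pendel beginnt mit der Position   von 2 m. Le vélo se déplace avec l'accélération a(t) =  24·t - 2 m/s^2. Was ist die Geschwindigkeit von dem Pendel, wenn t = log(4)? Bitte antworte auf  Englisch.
To solve this, we need to take 2 antiderivatives of our jerk equation j(t) = -2·exp(-t). Integrating jerk and using the initial condition a(0) = 2, we get a(t) = 2·exp(-t). Finding the integral of a(t) and using v(0) = -2: v(t) = -2·exp(-t). Using v(t) = -2·exp(-t) and substituting t = log(4), we find v = -1/2.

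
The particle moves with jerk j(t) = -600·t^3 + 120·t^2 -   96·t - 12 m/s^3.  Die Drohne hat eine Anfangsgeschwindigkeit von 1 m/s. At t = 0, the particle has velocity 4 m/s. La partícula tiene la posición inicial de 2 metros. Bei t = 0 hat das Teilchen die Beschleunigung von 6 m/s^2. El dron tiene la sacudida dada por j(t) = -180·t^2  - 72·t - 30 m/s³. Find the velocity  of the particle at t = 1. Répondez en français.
Pour résoudre ceci, nous devons prendre 2 primitives de notre équation du jerk j(t) = -600·t^3 + 120·t^2 - 96·t - 12. La primitive du jerk, avec a(0) = 6, donne l'accélération: a(t) = -150·t^4 + 40·t^3 - 48·t^2 - 12·t + 6. En prenant ∫a(t)dt et en appliquant v(0) = 4, nous trouvons v(t) = -30·t^5 + 10·t^4 - 16·t^3 - 6·t^2 + 6·t + 4. Nous avons la vitesse v(t) = -30·t^5 + 10·t^4 - 16·t^3 - 6·t^2 + 6·t + 4. En substituant t = 1: v(1) = -32.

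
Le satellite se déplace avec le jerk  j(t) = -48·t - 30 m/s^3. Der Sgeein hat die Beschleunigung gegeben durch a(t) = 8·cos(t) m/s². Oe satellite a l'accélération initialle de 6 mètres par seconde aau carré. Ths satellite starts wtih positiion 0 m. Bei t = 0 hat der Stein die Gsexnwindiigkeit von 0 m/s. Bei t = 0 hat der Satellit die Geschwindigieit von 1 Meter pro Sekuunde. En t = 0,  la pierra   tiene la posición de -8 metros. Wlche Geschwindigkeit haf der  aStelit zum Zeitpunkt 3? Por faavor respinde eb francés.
Nous devons trouver la primitive de notre équation du jerk j(t) = -48·t - 30 2 fois. En prenant ∫j(t)dt et en appliquant a(0) = 6, nous trouvons a(t) = -24·t^2 - 30·t + 6. En prenant ∫a(t)dt et en appliquant v(0) = 1, nous trouvons v(t) = -8·t^3 - 15·t^2 + 6·t + 1. En utilisant v(t) = -8·t^3 - 15·t^2 + 6·t + 1 et en substituant t = 3, nous trouvons v = -332.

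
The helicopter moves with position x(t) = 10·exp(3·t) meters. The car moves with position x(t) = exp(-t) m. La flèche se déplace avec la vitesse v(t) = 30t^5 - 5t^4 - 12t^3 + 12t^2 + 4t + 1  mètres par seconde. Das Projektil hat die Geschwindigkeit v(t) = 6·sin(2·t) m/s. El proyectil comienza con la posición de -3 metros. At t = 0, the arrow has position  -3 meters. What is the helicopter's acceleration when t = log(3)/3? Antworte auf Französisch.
En partant de la position x(t) = 10·exp(3·t), nous prenons 2 dérivées. La dérivée de la position donne la vitesse: v(t) = 30·exp(3·t). La dérivée de la vitesse donne l'accélération: a(t) = 90·exp(3·t). De l'équation de l'accélération a(t) = 90·exp(3·t), nous substituons t = log(3)/3 pour obtenir a = 270.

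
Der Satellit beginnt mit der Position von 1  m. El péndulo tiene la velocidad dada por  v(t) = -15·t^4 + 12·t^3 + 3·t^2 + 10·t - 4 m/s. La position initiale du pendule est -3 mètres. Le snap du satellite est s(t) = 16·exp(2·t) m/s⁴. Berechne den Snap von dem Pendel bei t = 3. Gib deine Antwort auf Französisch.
Nous devons dériver notre équation de la vitesse v(t) = -15·t^4 + 12·t^3 + 3·t^2 + 10·t - 4 3 fois. En prenant d/dt de v(t), nous trouvons a(t) = -60·t^3 + 36·t^2 + 6·t + 10. En prenant d/dt de a(t), nous trouvons j(t) = -180·t^2 + 72·t + 6. En prenant d/dt de j(t), nous trouvons s(t) = 72 - 360·t. De l'équation du snap s(t) = 72 - 360·t, nous substituons t = 3 pour obtenir s = -1008.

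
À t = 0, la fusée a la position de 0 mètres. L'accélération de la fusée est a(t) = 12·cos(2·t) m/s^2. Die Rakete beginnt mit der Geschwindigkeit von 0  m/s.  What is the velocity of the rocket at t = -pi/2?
We need to integrate our acceleration equation a(t) = 12·cos(2·t) 1 time. The integral of acceleration, with v(0) = 0, gives velocity: v(t) = 6·sin(2·t). We have velocity v(t) = 6·sin(2·t). Substituting t = -pi/2: v(-pi/2) = 0.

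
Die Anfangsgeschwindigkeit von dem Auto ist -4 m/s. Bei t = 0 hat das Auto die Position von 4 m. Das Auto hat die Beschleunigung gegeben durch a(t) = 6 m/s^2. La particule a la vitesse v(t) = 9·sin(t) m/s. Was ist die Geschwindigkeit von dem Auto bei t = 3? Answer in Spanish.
Para resolver esto, necesitamos tomar 1 integral de nuestra ecuación de la aceleración a(t) = 6. La antiderivada de la aceleración, con v(0) = -4, da la velocidad: v(t) = 6·t - 4. Usando v(t) = 6·t - 4 y sustituyendo t = 3, encontramos v = 14.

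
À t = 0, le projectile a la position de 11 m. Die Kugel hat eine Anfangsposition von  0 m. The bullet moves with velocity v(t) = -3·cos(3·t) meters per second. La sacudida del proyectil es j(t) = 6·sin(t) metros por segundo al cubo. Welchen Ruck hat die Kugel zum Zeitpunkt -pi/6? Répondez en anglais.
To solve this, we need to take 2 derivatives of our velocity equation v(t) = -3·cos(3·t). Differentiating velocity, we get acceleration: a(t) = 9·sin(3·t). The derivative of acceleration gives jerk: j(t) = 27·cos(3·t). Using j(t) = 27·cos(3·t) and substituting t = -pi/6, we find j = 0.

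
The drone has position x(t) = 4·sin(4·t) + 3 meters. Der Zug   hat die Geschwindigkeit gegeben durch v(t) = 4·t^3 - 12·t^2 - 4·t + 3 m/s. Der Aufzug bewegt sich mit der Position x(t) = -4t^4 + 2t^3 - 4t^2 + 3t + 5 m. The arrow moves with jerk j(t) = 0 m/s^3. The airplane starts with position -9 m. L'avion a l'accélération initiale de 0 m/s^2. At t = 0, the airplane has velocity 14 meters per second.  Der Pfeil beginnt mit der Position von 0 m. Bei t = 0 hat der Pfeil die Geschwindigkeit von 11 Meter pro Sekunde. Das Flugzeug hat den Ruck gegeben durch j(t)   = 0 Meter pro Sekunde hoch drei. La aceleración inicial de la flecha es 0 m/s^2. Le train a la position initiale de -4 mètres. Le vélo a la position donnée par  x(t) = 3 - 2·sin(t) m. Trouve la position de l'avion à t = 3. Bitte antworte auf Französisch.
Nous devons trouver la primitive de notre équation du jerk j(t) = 0 3 fois. La primitive du jerk, avec a(0) = 0, donne l'accélération: a(t) = 0. L'intégrale de l'accélération est la vitesse. En utilisant v(0) = 14, nous obtenons v(t) = 14. En prenant ∫v(t)dt et en appliquant x(0) = -9, nous trouvons x(t) = 14·t - 9. Nous avons la position x(t) = 14·t - 9. En substituant t = 3: x(3) = 33.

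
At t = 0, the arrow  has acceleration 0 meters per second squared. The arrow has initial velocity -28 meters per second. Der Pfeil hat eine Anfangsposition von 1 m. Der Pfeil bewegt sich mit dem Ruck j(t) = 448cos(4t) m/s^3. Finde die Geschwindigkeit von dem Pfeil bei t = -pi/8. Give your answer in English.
Starting from jerk j(t) = 448·cos(4·t), we take 2 integrals. Finding the antiderivative of j(t) and using a(0) = 0: a(t) = 112·sin(4·t). Finding the antiderivative of a(t) and using v(0) = -28: v(t) = -28·cos(4·t). We have velocity v(t) = -28·cos(4·t). Substituting t = -pi/8: v(-pi/8) = 0.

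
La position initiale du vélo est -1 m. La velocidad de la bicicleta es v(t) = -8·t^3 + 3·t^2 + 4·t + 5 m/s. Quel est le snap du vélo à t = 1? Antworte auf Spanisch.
Debemos derivar nuestra ecuación de la velocidad v(t) = -8·t^3 + 3·t^2 + 4·t + 5 3 veces. Tomando d/dt de v(t), encontramos a(t) = -24·t^2 + 6·t + 4. La derivada de la aceleración da la sacudida: j(t) = 6 - 48·t. La derivada de la sacudida da el snap: s(t) = -48. Usando s(t) = -48 y sustituyendo t = 1, encontramos s = -48.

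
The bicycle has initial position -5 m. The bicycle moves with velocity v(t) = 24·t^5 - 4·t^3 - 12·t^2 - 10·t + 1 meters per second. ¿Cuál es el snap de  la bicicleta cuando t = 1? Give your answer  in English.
Starting from velocity v(t) = 24·t^5 - 4·t^3 - 12·t^2 - 10·t + 1, we take 3 derivatives. The derivative of velocity gives acceleration: a(t) = 120·t^4 - 12·t^2 - 24·t - 10. Differentiating acceleration, we get jerk: j(t) = 480·t^3 - 24·t - 24. Differentiating jerk, we get snap: s(t) = 1440·t^2 - 24. We have snap s(t) = 1440·t^2 - 24. Substituting t = 1: s(1) = 1416.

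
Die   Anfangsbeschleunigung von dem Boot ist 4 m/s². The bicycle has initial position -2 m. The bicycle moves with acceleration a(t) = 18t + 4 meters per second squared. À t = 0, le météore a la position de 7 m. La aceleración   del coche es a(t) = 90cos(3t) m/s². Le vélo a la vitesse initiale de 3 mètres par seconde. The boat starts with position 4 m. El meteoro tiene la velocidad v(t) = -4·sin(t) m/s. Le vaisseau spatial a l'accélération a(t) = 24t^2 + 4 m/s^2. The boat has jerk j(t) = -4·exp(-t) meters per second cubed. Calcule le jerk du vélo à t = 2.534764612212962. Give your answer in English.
We must differentiate our acceleration equation a(t) = 18·t + 4 1 time. The derivative of acceleration gives jerk: j(t) = 18. We have jerk j(t) = 18. Substituting t = 2.534764612212962: j(2.534764612212962) = 18.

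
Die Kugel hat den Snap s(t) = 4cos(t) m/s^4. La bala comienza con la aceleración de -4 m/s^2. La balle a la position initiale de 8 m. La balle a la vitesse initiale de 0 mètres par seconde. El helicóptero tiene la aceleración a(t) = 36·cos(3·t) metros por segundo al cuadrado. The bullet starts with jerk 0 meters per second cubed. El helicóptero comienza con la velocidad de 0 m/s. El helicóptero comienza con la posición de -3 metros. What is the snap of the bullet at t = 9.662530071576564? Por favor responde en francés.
En utilisant s(t) = 4·cos(t) et en substituant t = 9.662530071576564, nous trouvons s = -3.88747939791959.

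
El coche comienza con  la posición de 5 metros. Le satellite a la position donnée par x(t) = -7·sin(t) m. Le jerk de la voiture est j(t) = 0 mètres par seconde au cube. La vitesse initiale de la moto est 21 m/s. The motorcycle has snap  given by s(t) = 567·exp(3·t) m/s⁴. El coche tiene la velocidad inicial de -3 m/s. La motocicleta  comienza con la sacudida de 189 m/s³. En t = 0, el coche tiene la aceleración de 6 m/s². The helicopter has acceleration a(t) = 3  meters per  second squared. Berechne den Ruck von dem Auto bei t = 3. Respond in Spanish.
Usando j(t) = 0 y sustituyendo t = 3, encontramos j = 0.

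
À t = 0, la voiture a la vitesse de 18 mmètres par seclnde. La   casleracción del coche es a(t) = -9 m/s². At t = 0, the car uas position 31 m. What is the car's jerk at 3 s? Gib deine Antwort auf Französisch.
Pour résoudre ceci, nous devons prendre 1 dérivée de notre équation de l'accélération a(t) = -9. En dérivant l'accélération, nous obtenons le jerk: j(t) = 0. De l'équation du jerk j(t) = 0, nous substituons t = 3 pour obtenir j = 0.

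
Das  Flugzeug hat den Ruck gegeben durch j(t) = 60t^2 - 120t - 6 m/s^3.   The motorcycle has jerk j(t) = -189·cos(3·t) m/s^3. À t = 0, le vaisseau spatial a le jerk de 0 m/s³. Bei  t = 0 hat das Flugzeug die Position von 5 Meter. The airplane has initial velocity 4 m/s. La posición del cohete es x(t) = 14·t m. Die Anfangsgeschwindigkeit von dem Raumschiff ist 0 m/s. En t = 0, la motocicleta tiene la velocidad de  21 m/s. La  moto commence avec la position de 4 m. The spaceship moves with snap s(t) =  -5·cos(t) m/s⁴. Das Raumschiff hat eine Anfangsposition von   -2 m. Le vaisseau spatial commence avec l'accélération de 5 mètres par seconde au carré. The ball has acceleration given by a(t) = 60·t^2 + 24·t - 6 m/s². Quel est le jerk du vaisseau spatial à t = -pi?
En partant du snap s(t) = -5·cos(t), nous prenons 1 intégrale. L'intégrale du snap est le jerk. En utilisant j(0) = 0, nous obtenons j(t) = -5·sin(t). En utilisant j(t) = -5·sin(t) et en substituant t = -pi, nous trouvons j = 0.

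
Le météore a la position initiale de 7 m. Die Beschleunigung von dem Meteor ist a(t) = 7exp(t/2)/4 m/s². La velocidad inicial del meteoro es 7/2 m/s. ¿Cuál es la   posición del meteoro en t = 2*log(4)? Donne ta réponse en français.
Nous devons intégrer notre équation de l'accélération a(t) = 7·exp(t/2)/4 2 fois. En prenant ∫a(t)dt et en appliquant v(0) = 7/2, nous trouvons v(t) = 7·exp(t/2)/2. En prenant ∫v(t)dt et en appliquant x(0) = 7, nous trouvons x(t) = 7·exp(t/2). En utilisant x(t) = 7·exp(t/2) et en substituant t = 2*log(4), nous trouvons x = 28.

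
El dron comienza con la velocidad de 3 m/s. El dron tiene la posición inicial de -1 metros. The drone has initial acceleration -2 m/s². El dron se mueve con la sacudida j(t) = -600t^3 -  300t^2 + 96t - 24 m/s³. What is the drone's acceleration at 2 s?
Starting from jerk j(t) = -600·t^3 - 300·t^2 + 96·t - 24, we take 1 antiderivative. Taking ∫j(t)dt and applying a(0) = -2, we find a(t) = -150·t^4 - 100·t^3 + 48·t^2 - 24·t - 2. We have acceleration a(t) = -150·t^4 - 100·t^3 + 48·t^2 - 24·t - 2. Substituting t = 2: a(2) = -3058.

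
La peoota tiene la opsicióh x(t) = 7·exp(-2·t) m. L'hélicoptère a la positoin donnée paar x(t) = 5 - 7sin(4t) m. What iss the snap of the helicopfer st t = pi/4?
Starting from position x(t) = 5 - 7·sin(4·t), we take 4 derivatives. The derivative of position gives velocity: v(t) = -28·cos(4·t). Taking d/dt of v(t), we find a(t) = 112·sin(4·t). Differentiating acceleration, we get jerk: j(t) = 448·cos(4·t). Taking d/dt of j(t), we find s(t) = -1792·sin(4·t). From the given snap equation s(t) = -1792·sin(4·t), we substitute t = pi/4 to get s = 0.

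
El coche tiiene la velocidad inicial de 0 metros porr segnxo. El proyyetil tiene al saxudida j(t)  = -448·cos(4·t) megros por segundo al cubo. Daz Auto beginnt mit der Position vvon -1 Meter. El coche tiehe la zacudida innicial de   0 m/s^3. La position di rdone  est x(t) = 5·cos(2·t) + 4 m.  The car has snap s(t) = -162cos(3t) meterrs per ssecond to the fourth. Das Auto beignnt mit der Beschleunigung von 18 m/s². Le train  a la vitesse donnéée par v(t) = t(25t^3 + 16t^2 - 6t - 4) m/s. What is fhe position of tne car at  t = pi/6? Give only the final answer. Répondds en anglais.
The answer is 1.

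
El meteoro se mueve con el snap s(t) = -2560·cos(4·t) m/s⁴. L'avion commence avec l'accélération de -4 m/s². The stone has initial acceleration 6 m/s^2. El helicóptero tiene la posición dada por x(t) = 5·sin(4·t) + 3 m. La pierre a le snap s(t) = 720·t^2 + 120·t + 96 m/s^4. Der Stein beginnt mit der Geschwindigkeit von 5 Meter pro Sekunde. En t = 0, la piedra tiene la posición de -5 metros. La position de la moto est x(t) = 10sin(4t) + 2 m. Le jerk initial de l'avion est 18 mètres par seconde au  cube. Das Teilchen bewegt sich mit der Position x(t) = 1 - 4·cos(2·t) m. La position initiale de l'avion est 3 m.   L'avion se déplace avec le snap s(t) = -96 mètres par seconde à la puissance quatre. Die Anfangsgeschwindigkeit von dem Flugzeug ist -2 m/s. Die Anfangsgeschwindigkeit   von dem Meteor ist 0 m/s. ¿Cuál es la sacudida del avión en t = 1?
Partiendo del snap s(t) = -96, tomamos 1 integral. La integral del snap es la sacudida. Usando j(0) = 18, obtenemos j(t) = 18 - 96·t. Tenemos la sacudida j(t) = 18 - 96·t. Sustituyendo t = 1: j(1) = -78.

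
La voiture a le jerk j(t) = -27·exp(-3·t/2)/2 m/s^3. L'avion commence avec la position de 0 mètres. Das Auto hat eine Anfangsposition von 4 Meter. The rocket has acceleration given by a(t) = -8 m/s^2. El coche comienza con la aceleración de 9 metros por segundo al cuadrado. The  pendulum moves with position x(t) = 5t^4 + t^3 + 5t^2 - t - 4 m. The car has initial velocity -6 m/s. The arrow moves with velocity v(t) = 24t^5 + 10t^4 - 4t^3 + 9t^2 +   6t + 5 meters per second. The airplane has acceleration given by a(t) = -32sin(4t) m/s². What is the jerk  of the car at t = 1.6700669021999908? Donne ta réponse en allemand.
Wir haben den Ruck j(t) = -27·exp(-3·t/2)/2. Durch Einsetzen von t = 1.6700669021999908: j(1.6700669021999908) = -1.10250992674029.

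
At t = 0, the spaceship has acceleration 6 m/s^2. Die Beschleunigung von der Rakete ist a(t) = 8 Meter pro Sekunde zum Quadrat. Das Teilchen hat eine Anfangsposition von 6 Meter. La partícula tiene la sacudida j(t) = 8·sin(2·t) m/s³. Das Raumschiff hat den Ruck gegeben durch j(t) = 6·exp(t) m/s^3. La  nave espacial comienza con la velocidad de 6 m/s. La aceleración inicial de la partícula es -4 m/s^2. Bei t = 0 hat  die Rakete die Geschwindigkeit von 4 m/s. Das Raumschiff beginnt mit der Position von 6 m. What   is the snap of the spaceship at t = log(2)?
Starting from jerk j(t) = 6·exp(t), we take 1 derivative. The derivative of jerk gives snap: s(t) = 6·exp(t). Using s(t) = 6·exp(t) and substituting t = log(2), we find s = 12.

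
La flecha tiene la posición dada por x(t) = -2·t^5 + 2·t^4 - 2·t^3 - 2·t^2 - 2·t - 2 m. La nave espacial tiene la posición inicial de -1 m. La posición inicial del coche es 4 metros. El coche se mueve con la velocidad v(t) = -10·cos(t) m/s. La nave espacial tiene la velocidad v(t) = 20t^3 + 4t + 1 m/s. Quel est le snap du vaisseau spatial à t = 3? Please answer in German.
Ausgehend von der Geschwindigkeit v(t) = 20·t^3 + 4·t + 1, nehmen wir 3 Ableitungen. Die Ableitung von der Geschwindigkeit ergibt die Beschleunigung: a(t) = 60·t^2 + 4. Die Ableitung von der Beschleunigung ergibt den Ruck: j(t) = 120·t. Mit d/dt von j(t) finden wir s(t) = 120. Wir haben den Snap s(t) = 120. Durch Einsetzen von t = 3: s(3) = 120.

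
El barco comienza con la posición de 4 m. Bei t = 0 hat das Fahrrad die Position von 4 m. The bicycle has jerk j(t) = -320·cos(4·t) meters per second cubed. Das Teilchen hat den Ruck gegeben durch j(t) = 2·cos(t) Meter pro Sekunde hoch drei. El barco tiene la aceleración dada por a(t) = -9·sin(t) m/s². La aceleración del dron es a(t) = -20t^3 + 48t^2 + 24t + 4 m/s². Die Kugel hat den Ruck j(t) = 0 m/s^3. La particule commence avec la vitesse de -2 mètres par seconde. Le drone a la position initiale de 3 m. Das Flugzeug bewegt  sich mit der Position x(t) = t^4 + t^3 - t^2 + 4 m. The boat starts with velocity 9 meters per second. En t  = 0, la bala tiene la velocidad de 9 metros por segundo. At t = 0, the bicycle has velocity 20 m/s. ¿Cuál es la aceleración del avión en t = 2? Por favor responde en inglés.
To solve this, we need to take 2 derivatives of our position equation x(t) = t^4 + t^3 - t^2 + 4. Taking d/dt of x(t), we find v(t) = 4·t^3 + 3·t^2 - 2·t. Differentiating velocity, we get acceleration: a(t) = 12·t^2 + 6·t - 2. From the given acceleration equation a(t) = 12·t^2 + 6·t - 2, we substitute t = 2 to get a = 58.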